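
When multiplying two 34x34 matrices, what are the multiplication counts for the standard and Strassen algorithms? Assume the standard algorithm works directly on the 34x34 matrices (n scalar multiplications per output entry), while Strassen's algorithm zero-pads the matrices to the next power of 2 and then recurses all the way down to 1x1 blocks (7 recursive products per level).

Matrix multiplication for 34x34 matrices:

Strassen's algorithm requires power-of-2 dimensions. Pad 34x34 to 64x64 (next power of 2).

Standard algorithm: 34^3 = 39304 multiplications
Strassen's algorithm: 7^(log2(64)) = 7^6 = 117649 multiplications
Difference: 39304 - 117649 = -78345 (Strassen uses MORE here due to padding overhead — for small or just-over-power-of-2 n, padding can outweigh the per-level savings)

Standard: 39304 multiplications (34^3). Strassen: 117649 multiplications (7^6, after padding to 64x64). Strassen reduces 8 recursive multiplications to 7 at each level.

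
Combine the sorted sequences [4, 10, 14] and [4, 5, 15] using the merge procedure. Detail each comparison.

Merging process:

Compare 4 vs 4: take 4 from left. Merged: [4]
Compare 10 vs 4: take 4 from right. Merged: [4, 4]
Compare 10 vs 5: take 5 from right. Merged: [4, 4, 5]
Compare 10 vs 15: take 10 from left. Merged: [4, 4, 5, 10]
Compare 14 vs 15: take 14 from left. Merged: [4, 4, 5, 10, 14]
Append remaining from right: [15]. Merged: [4, 4, 5, 10, 14, 15]

Final merged array: [4, 4, 5, 10, 14, 15]
Total comparisons: 5

The merged array is [4, 4, 5, 10, 14, 15], requiring 5 comparisons. The merge step runs in O(n) time where n is the total number of elements.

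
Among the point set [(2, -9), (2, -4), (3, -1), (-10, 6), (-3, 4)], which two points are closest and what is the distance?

Computing all pairwise distances among 5 points:

d((2, -9), (2, -4)) = 5.0
d((2, -9), (3, -1)) = 8.0623
d((2, -9), (-10, 6)) = 19.2094
d((2, -9), (-3, 4)) = 13.9284
d((2, -4), (3, -1)) = 3.1623 <-- minimum
d((2, -4), (-10, 6)) = 15.6205
d((2, -4), (-3, 4)) = 9.434
d((3, -1), (-10, 6)) = 14.7648
d((3, -1), (-3, 4)) = 7.8102
d((-10, 6), (-3, 4)) = 7.2801

Closest pair: (2, -4) and (3, -1) with distance 3.1623

The closest pair is (2, -4) and (3, -1) with Euclidean distance 3.1623. For 5 points, brute-force pairwise comparison is shown above. For large n, the divide-and-conquer algorithm (sort by x, recurse on halves, check the dividing strip) achieves O(n log n).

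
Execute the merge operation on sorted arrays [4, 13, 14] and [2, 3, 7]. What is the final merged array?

Merging process:

Compare 4 vs 2: take 2 from right. Merged: [2]
Compare 4 vs 3: take 3 from right. Merged: [2, 3]
Compare 4 vs 7: take 4 from left. Merged: [2, 3, 4]
Compare 13 vs 7: take 7 from right. Merged: [2, 3, 4, 7]
Append remaining from left: [13, 14]. Merged: [2, 3, 4, 7, 13, 14]

Final merged array: [2, 3, 4, 7, 13, 14]
Total comparisons: 4

The merged array is [2, 3, 4, 7, 13, 14], requiring 4 comparisons. The merge step runs in O(n) time where n is the total number of elements.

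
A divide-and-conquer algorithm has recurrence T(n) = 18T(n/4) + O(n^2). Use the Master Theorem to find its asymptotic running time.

Master Theorem for T(n) = 18T(n/4) + O(n^2):

a = 18, b = 4, c = 2
log_b(a) = log_4(18) = 2.0850

Case 1: c = 2 < log_4(18) = 2.0850
T(n) = O(n^(log_4 18))

For T(n) = 18T(n/4) + O(n^2): log_4(18) = 2.0850. This is Case 1 of the Master Theorem (c < log_b(a), work dominated by leaves), giving O(n^(log_4 18)).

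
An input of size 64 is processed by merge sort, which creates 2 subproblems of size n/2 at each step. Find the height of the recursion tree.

For divide and conquer with division factor 2:

Problem sizes at each level:
Level 0: 64
Level 1: 32
Level 2: 16
Level 3: 8
Level 4: 4
Level 5: 2
Level 6: 1

The root is level 0 and the size-1 base case is level 6 (the tree spans levels 0 through 6, i.e. 7 levels counting the root), so the depth is the number of divisions: log_2(64) = 6

The recursion tree depth is log_2(64) = 6. At each level, the problem size is divided by 2, so it takes 6 divisions to reduce to a base case of size 1. The algorithm makes 2 recursive calls at each level.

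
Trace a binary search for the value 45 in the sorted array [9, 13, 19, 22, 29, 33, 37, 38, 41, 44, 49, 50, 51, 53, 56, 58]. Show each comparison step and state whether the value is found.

Binary search for 45 in [9, 13, 19, 22, 29, 33, 37, 38, 41, 44, 49, 50, 51, 53, 56, 58]:

lo=0, hi=15, mid=7, arr[mid]=38 -> 38 < 45, search right half
lo=8, hi=15, mid=11, arr[mid]=50 -> 50 > 45, search left half
lo=8, hi=10, mid=9, arr[mid]=44 -> 44 < 45, search right half
lo=10, hi=10, mid=10, arr[mid]=49 -> 49 > 45, search left half
lo=10 > hi=9, target 45 not found

Binary search determines that 45 is not in the array after 4 comparisons. The search space was exhausted without finding the target.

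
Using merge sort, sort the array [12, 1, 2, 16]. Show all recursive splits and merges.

Merge sort trace:

Split: [12, 1, 2, 16] -> [12, 1] and [2, 16]
  Split: [12, 1] -> [12] and [1]
  Merge: [12] + [1] -> [1, 12]
  Split: [2, 16] -> [2] and [16]
  Merge: [2] + [16] -> [2, 16]
Merge: [1, 12] + [2, 16] -> [1, 2, 12, 16]

Final sorted array: [1, 2, 12, 16]

The merge sort proceeds by recursively splitting the array and merging sorted halves.
After all merges, the sorted array is [1, 2, 12, 16].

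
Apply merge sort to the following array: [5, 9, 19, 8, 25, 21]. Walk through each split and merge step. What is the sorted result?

Merge sort trace:

Split: [5, 9, 19, 8, 25, 21] -> [5, 9, 19] and [8, 25, 21]
  Split: [5, 9, 19] -> [5] and [9, 19]
    Split: [9, 19] -> [9] and [19]
    Merge: [9] + [19] -> [9, 19]
  Merge: [5] + [9, 19] -> [5, 9, 19]
  Split: [8, 25, 21] -> [8] and [25, 21]
    Split: [25, 21] -> [25] and [21]
    Merge: [25] + [21] -> [21, 25]
  Merge: [8] + [21, 25] -> [8, 21, 25]
Merge: [5, 9, 19] + [8, 21, 25] -> [5, 8, 9, 19, 21, 25]

Final sorted array: [5, 8, 9, 19, 21, 25]

The merge sort proceeds by recursively splitting the array and merging sorted halves.
After all merges, the sorted array is [5, 8, 9, 19, 21, 25].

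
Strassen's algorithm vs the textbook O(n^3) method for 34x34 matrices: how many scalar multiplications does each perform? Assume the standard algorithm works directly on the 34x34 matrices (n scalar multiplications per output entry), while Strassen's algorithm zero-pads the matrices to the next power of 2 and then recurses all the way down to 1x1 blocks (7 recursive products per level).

Matrix multiplication for 34x34 matrices:

Strassen's algorithm requires power-of-2 dimensions. Pad 34x34 to 64x64 (next power of 2).

Standard algorithm: 34^3 = 39304 multiplications
Strassen's algorithm: 7^(log2(64)) = 7^6 = 117649 multiplications
Difference: 39304 - 117649 = -78345 (Strassen uses MORE here due to padding overhead — for small or just-over-power-of-2 n, padding can outweigh the per-level savings)

Standard: 39304 multiplications (34^3). Strassen: 117649 multiplications (7^6, after padding to 64x64). Strassen reduces 8 recursive multiplications to 7 at each level.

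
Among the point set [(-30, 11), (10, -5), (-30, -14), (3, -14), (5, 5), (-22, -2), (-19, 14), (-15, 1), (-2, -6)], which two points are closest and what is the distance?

Computing all pairwise distances among 9 points:

d((-30, 11), (10, -5)) = 43.0813
d((-30, 11), (-30, -14)) = 25.0
d((-30, 11), (3, -14)) = 41.4005
d((-30, 11), (5, 5)) = 35.5106
d((-30, 11), (-22, -2)) = 15.2643
d((-30, 11), (-19, 14)) = 11.4018
d((-30, 11), (-15, 1)) = 18.0278
d((-30, 11), (-2, -6)) = 32.7567
d((10, -5), (-30, -14)) = 41.0
d((10, -5), (3, -14)) = 11.4018
d((10, -5), (5, 5)) = 11.1803
d((10, -5), (-22, -2)) = 32.1403
d((10, -5), (-19, 14)) = 34.6699
d((10, -5), (-15, 1)) = 25.7099
d((10, -5), (-2, -6)) = 12.0416
d((-30, -14), (3, -14)) = 33.0
d((-30, -14), (5, 5)) = 39.8246
d((-30, -14), (-22, -2)) = 14.4222
d((-30, -14), (-19, 14)) = 30.0832
d((-30, -14), (-15, 1)) = 21.2132
d((-30, -14), (-2, -6)) = 29.1204
d((3, -14), (5, 5)) = 19.105
d((3, -14), (-22, -2)) = 27.7308
d((3, -14), (-19, 14)) = 35.609
d((3, -14), (-15, 1)) = 23.4307
d((3, -14), (-2, -6)) = 9.434
d((5, 5), (-22, -2)) = 27.8927
d((5, 5), (-19, 14)) = 25.632
d((5, 5), (-15, 1)) = 20.3961
d((5, 5), (-2, -6)) = 13.0384
d((-22, -2), (-19, 14)) = 16.2788
d((-22, -2), (-15, 1)) = 7.6158 <-- minimum
d((-22, -2), (-2, -6)) = 20.3961
d((-19, 14), (-15, 1)) = 13.6015
d((-19, 14), (-2, -6)) = 26.2488
d((-15, 1), (-2, -6)) = 14.7648

Closest pair: (-22, -2) and (-15, 1) with distance 7.6158

The closest pair is (-22, -2) and (-15, 1) with Euclidean distance 7.6158. For 9 points, brute-force pairwise comparison is shown above. For large n, the divide-and-conquer algorithm (sort by x, recurse on halves, check the dividing strip) achieves O(n log n).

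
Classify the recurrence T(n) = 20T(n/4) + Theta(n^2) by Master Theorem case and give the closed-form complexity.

Master Theorem for T(n) = 20T(n/4) + O(n^2):

a = 20, b = 4, c = 2
log_b(a) = log_4(20) = 2.1610

Case 1: c = 2 < log_4(20) = 2.1610
T(n) = O(n^(log_4 20))

For T(n) = 20T(n/4) + O(n^2): log_4(20) = 2.1610. This is Case 1 of the Master Theorem (c < log_b(a), work dominated by leaves), giving O(n^(log_4 20)).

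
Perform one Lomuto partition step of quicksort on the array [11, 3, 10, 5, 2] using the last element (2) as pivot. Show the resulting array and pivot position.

Lomuto partition with pivot = 2:

Initial array: [11, 3, 10, 5, 2]

arr[0]=11 > 2: no swap
arr[1]=3 > 2: no swap
arr[2]=10 > 2: no swap
arr[3]=5 > 2: no swap

Place pivot at position 0: [2, 3, 10, 5, 11]
Pivot position: 0

After partitioning with pivot 2, the array becomes [2, 3, 10, 5, 11]. The pivot is placed at index 0. All elements to the left of the pivot are <= 2, and all elements to the right are > 2.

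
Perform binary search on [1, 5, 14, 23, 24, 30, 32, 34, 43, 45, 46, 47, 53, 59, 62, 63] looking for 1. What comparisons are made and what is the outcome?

Binary search for 1 in [1, 5, 14, 23, 24, 30, 32, 34, 43, 45, 46, 47, 53, 59, 62, 63]:

lo=0, hi=15, mid=7, arr[mid]=34 -> 34 > 1, search left half
lo=0, hi=6, mid=3, arr[mid]=23 -> 23 > 1, search left half
lo=0, hi=2, mid=1, arr[mid]=5 -> 5 > 1, search left half
lo=0, hi=0, mid=0, arr[mid]=1 -> Found target at index 0!

Binary search finds 1 at index 0 after 4 comparisons. The search repeatedly halves the search space by comparing with the middle element.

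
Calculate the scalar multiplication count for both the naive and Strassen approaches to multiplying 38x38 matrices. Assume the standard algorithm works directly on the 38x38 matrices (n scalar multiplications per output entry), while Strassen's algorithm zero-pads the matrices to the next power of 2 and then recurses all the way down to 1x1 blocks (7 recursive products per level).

Matrix multiplication for 38x38 matrices:

Strassen's algorithm requires power-of-2 dimensions. Pad 38x38 to 64x64 (next power of 2).

Standard algorithm: 38^3 = 54872 multiplications
Strassen's algorithm: 7^(log2(64)) = 7^6 = 117649 multiplications
Difference: 54872 - 117649 = -62777 (Strassen uses MORE here due to padding overhead — for small or just-over-power-of-2 n, padding can outweigh the per-level savings)

Standard: 54872 multiplications (38^3). Strassen: 117649 multiplications (7^6, after padding to 64x64). Strassen reduces 8 recursive multiplications to 7 at each level.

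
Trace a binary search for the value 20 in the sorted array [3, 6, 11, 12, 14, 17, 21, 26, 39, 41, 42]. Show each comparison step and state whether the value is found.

Binary search for 20 in [3, 6, 11, 12, 14, 17, 21, 26, 39, 41, 42]:

lo=0, hi=10, mid=5, arr[mid]=17 -> 17 < 20, search right half
lo=6, hi=10, mid=8, arr[mid]=39 -> 39 > 20, search left half
lo=6, hi=7, mid=6, arr[mid]=21 -> 21 > 20, search left half
lo=6 > hi=5, target 20 not found

Binary search determines that 20 is not in the array after 3 comparisons. The search space was exhausted without finding the target.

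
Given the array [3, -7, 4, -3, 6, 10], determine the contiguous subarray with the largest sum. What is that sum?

Using Kadane's algorithm on [3, -7, 4, -3, 6, 10]:

Scanning through the array:
Position 1 (value -7): max_ending_here = -4, max_so_far = 3
Position 2 (value 4): max_ending_here = 4, max_so_far = 4
Position 3 (value -3): max_ending_here = 1, max_so_far = 4
Position 4 (value 6): max_ending_here = 7, max_so_far = 7
Position 5 (value 10): max_ending_here = 17, max_so_far = 17

Maximum subarray: [4, -3, 6, 10]
Maximum sum: 17

The maximum subarray is [4, -3, 6, 10] with sum 17. This subarray runs from index 2 to index 5.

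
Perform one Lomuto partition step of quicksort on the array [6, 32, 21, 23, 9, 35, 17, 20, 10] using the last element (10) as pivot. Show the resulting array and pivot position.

Lomuto partition with pivot = 10:

Initial array: [6, 32, 21, 23, 9, 35, 17, 20, 10]

arr[0]=6 <= 10: swap with position 0, array becomes [6, 32, 21, 23, 9, 35, 17, 20, 10]
arr[1]=32 > 10: no swap
arr[2]=21 > 10: no swap
arr[3]=23 > 10: no swap
arr[4]=9 <= 10: swap with position 1, array becomes [6, 9, 21, 23, 32, 35, 17, 20, 10]
arr[5]=35 > 10: no swap
arr[6]=17 > 10: no swap
arr[7]=20 > 10: no swap

Place pivot at position 2: [6, 9, 10, 23, 32, 35, 17, 20, 21]
Pivot position: 2

After partitioning with pivot 10, the array becomes [6, 9, 10, 23, 32, 35, 17, 20, 21]. The pivot is placed at index 2. All elements to the left of the pivot are <= 10, and all elements to the right are > 10.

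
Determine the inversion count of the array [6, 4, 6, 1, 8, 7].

Finding inversions in [6, 4, 6, 1, 8, 7]:

(0, 1): arr[0]=6 > arr[1]=4
(0, 3): arr[0]=6 > arr[3]=1
(1, 3): arr[1]=4 > arr[3]=1
(2, 3): arr[2]=6 > arr[3]=1
(4, 5): arr[4]=8 > arr[5]=7

Total inversions: 5

The array has 5 inversion(s): (0,1), (0,3), (1,3), (2,3), (4,5). Each pair (i,j) satisfies i < j and arr[i] > arr[j].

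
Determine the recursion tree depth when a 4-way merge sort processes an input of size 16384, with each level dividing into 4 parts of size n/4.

For divide and conquer with division factor 4:

Problem sizes at each level:
Level 0: 16384
Level 1: 4096
Level 2: 1024
Level 3: 256
Level 4: 64
Level 5: 16
Level 6: 4
Level 7: 1

The root is level 0 and the size-1 base case is level 7 (the tree spans levels 0 through 7, i.e. 8 levels counting the root), so the depth is the number of divisions: log_4(16384) = 7

The recursion tree depth is log_4(16384) = 7. At each level, the problem size is divided by 4, so it takes 7 divisions to reduce to a base case of size 1. The algorithm makes 4 recursive calls at each level.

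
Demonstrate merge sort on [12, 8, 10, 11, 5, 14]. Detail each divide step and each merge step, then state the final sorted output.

Merge sort trace:

Split: [12, 8, 10, 11, 5, 14] -> [12, 8, 10] and [11, 5, 14]
  Split: [12, 8, 10] -> [12] and [8, 10]
    Split: [8, 10] -> [8] and [10]
    Merge: [8] + [10] -> [8, 10]
  Merge: [12] + [8, 10] -> [8, 10, 12]
  Split: [11, 5, 14] -> [11] and [5, 14]
    Split: [5, 14] -> [5] and [14]
    Merge: [5] + [14] -> [5, 14]
  Merge: [11] + [5, 14] -> [5, 11, 14]
Merge: [8, 10, 12] + [5, 11, 14] -> [5, 8, 10, 11, 12, 14]

Final sorted array: [5, 8, 10, 11, 12, 14]

The merge sort proceeds by recursively splitting the array and merging sorted halves.
After all merges, the sorted array is [5, 8, 10, 11, 12, 14].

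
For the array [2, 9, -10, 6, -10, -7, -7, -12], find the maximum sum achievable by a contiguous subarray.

Using Kadane's algorithm on [2, 9, -10, 6, -10, -7, -7, -12]:

Scanning through the array:
Position 1 (value 9): max_ending_here = 11, max_so_far = 11
Position 2 (value -10): max_ending_here = 1, max_so_far = 11
Position 3 (value 6): max_ending_here = 7, max_so_far = 11
Position 4 (value -10): max_ending_here = -3, max_so_far = 11
Position 5 (value -7): max_ending_here = -7, max_so_far = 11
Position 6 (value -7): max_ending_here = -7, max_so_far = 11
Position 7 (value -12): max_ending_here = -12, max_so_far = 11

Maximum subarray: [2, 9]
Maximum sum: 11

The maximum subarray is [2, 9] with sum 11. This subarray runs from index 0 to index 1.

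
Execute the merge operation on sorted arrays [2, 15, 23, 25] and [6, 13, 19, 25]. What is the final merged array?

Merging process:

Compare 2 vs 6: take 2 from left. Merged: [2]
Compare 15 vs 6: take 6 from right. Merged: [2, 6]
Compare 15 vs 13: take 13 from right. Merged: [2, 6, 13]
Compare 15 vs 19: take 15 from left. Merged: [2, 6, 13, 15]
Compare 23 vs 19: take 19 from right. Merged: [2, 6, 13, 15, 19]
Compare 23 vs 25: take 23 from left. Merged: [2, 6, 13, 15, 19, 23]
Compare 25 vs 25: take 25 from left. Merged: [2, 6, 13, 15, 19, 23, 25]
Append remaining from right: [25]. Merged: [2, 6, 13, 15, 19, 23, 25, 25]

Final merged array: [2, 6, 13, 15, 19, 23, 25, 25]
Total comparisons: 7

The merged array is [2, 6, 13, 15, 19, 23, 25, 25], requiring 7 comparisons. The merge step runs in O(n) time where n is the total number of elements.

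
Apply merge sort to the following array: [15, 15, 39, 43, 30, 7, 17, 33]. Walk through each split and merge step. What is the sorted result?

Merge sort trace:

Split: [15, 15, 39, 43, 30, 7, 17, 33] -> [15, 15, 39, 43] and [30, 7, 17, 33]
  Split: [15, 15, 39, 43] -> [15, 15] and [39, 43]
    Split: [15, 15] -> [15] and [15]
    Merge: [15] + [15] -> [15, 15]
    Split: [39, 43] -> [39] and [43]
    Merge: [39] + [43] -> [39, 43]
  Merge: [15, 15] + [39, 43] -> [15, 15, 39, 43]
  Split: [30, 7, 17, 33] -> [30, 7] and [17, 33]
    Split: [30, 7] -> [30] and [7]
    Merge: [30] + [7] -> [7, 30]
    Split: [17, 33] -> [17] and [33]
    Merge: [17] + [33] -> [17, 33]
  Merge: [7, 30] + [17, 33] -> [7, 17, 30, 33]
Merge: [15, 15, 39, 43] + [7, 17, 30, 33] -> [7, 15, 15, 17, 30, 33, 39, 43]

Final sorted array: [7, 15, 15, 17, 30, 33, 39, 43]

The merge sort proceeds by recursively splitting the array and merging sorted halves.
After all merges, the sorted array is [7, 15, 15, 17, 30, 33, 39, 43].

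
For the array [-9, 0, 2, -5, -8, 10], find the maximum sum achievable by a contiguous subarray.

Using Kadane's algorithm on [-9, 0, 2, -5, -8, 10]:

Scanning through the array:
Position 1 (value 0): max_ending_here = 0, max_so_far = 0
Position 2 (value 2): max_ending_here = 2, max_so_far = 2
Position 3 (value -5): max_ending_here = -3, max_so_far = 2
Position 4 (value -8): max_ending_here = -8, max_so_far = 2
Position 5 (value 10): max_ending_here = 10, max_so_far = 10

Maximum subarray: [10]
Maximum sum: 10

The maximum subarray is [10] with sum 10. This subarray runs from index 5 to index 5.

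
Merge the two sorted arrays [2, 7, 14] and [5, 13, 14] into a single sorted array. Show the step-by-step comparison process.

Merging process:

Compare 2 vs 5: take 2 from left. Merged: [2]
Compare 7 vs 5: take 5 from right. Merged: [2, 5]
Compare 7 vs 13: take 7 from left. Merged: [2, 5, 7]
Compare 14 vs 13: take 13 from right. Merged: [2, 5, 7, 13]
Compare 14 vs 14: take 14 from left. Merged: [2, 5, 7, 13, 14]
Append remaining from right: [14]. Merged: [2, 5, 7, 13, 14, 14]

Final merged array: [2, 5, 7, 13, 14, 14]
Total comparisons: 5

The merged array is [2, 5, 7, 13, 14, 14], requiring 5 comparisons. The merge step runs in O(n) time where n is the total number of elements.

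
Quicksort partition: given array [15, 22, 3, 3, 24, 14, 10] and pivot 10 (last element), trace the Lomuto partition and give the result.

Lomuto partition with pivot = 10:

Initial array: [15, 22, 3, 3, 24, 14, 10]

arr[0]=15 > 10: no swap
arr[1]=22 > 10: no swap
arr[2]=3 <= 10: swap with position 0, array becomes [3, 22, 15, 3, 24, 14, 10]
arr[3]=3 <= 10: swap with position 1, array becomes [3, 3, 15, 22, 24, 14, 10]
arr[4]=24 > 10: no swap
arr[5]=14 > 10: no swap

Place pivot at position 2: [3, 3, 10, 22, 24, 14, 15]
Pivot position: 2

After partitioning with pivot 10, the array becomes [3, 3, 10, 22, 24, 14, 15]. The pivot is placed at index 2. All elements to the left of the pivot are <= 10, and all elements to the right are > 10.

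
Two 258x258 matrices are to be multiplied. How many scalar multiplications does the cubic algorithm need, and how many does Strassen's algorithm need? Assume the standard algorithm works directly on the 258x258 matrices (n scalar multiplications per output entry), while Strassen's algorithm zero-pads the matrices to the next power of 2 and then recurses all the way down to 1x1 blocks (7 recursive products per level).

Matrix multiplication for 258x258 matrices:

Strassen's algorithm requires power-of-2 dimensions. Pad 258x258 to 512x512 (next power of 2).

Standard algorithm: 258^3 = 17173512 multiplications
Strassen's algorithm: 7^(log2(512)) = 7^9 = 40353607 multiplications
Difference: 17173512 - 40353607 = -23180095 (Strassen uses MORE here due to padding overhead — for small or just-over-power-of-2 n, padding can outweigh the per-level savings)

Standard: 17173512 multiplications (258^3). Strassen: 40353607 multiplications (7^9, after padding to 512x512). Strassen reduces 8 recursive multiplications to 7 at each level.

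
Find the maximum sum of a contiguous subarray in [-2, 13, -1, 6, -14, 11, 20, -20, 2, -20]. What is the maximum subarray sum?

Using Kadane's algorithm on [-2, 13, -1, 6, -14, 11, 20, -20, 2, -20]:

Scanning through the array:
Position 1 (value 13): max_ending_here = 13, max_so_far = 13
Position 2 (value -1): max_ending_here = 12, max_so_far = 13
Position 3 (value 6): max_ending_here = 18, max_so_far = 18
Position 4 (value -14): max_ending_here = 4, max_so_far = 18
Position 5 (value 11): max_ending_here = 15, max_so_far = 18
Position 6 (value 20): max_ending_here = 35, max_so_far = 35
Position 7 (value -20): max_ending_here = 15, max_so_far = 35
Position 8 (value 2): max_ending_here = 17, max_so_far = 35
Position 9 (value -20): max_ending_here = -3, max_so_far = 35

Maximum subarray: [13, -1, 6, -14, 11, 20]
Maximum sum: 35

The maximum subarray is [13, -1, 6, -14, 11, 20] with sum 35. This subarray runs from index 1 to index 6.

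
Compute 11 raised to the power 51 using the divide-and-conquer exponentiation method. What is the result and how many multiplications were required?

Computing 11^51 by squaring (build up from 11^1; each line after the first costs one multiplication):

11^1 = 11
11^2 = (11^1)^2 = 11^2 = 121
11^3 = 11 * 11^2 = 11 * 121 = 1331
11^6 = (11^3)^2 = 1331^2 = 1771561
11^12 = (11^6)^2 = 1771561^2 = 3138428376721
11^24 = (11^12)^2 = 3138428376721^2 = 9849732675807611094711841
11^25 = 11 * 11^24 = 11 * 9849732675807611094711841 = 108347059433883722041830251
11^50 = (11^25)^2 = 108347059433883722041830251^2 = 11739085287969531650666649599035831993898213898723001
11^51 = 11 * 11^50 = 11 * 11739085287969531650666649599035831993898213898723001 = 129129938167664848157333145589394151932880352885953011

Result: 129129938167664848157333145589394151932880352885953011
Multiplications needed: 8 (8 lines after 11^1)

11^51 = 129129938167664848157333145589394151932880352885953011. Using exponentiation by squaring, this requires 8 multiplications. The key idea: if the exponent is even, square the half-power; if odd, multiply by the base once.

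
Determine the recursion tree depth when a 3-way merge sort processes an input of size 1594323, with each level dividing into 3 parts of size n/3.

For divide and conquer with division factor 3:

Problem sizes at each level:
Level 0: 1594323
Level 1: 531441
Level 2: 177147
Level 3: 59049
Level 4: 19683
Level 5: 6561
Level 6: 2187
Level 7: 729
Level 8: 243
Level 9: 81
Level 10: 27
Level 11: 9
Level 12: 3
Level 13: 1

The root is level 0 and the size-1 base case is level 13 (the tree spans levels 0 through 13, i.e. 14 levels counting the root), so the depth is the number of divisions: log_3(1594323) = 13

The recursion tree depth is log_3(1594323) = 13. At each level, the problem size is divided by 3, so it takes 13 divisions to reduce to a base case of size 1. The algorithm makes 3 recursive calls at each level.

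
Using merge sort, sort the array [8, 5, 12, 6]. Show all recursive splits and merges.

Merge sort trace:

Split: [8, 5, 12, 6] -> [8, 5] and [12, 6]
  Split: [8, 5] -> [8] and [5]
  Merge: [8] + [5] -> [5, 8]
  Split: [12, 6] -> [12] and [6]
  Merge: [12] + [6] -> [6, 12]
Merge: [5, 8] + [6, 12] -> [5, 6, 8, 12]

Final sorted array: [5, 6, 8, 12]

The merge sort proceeds by recursively splitting the array and merging sorted halves.
After all merges, the sorted array is [5, 6, 8, 12].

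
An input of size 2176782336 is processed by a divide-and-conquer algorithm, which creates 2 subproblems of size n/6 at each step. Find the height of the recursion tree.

For divide and conquer with division factor 6:

Problem sizes at each level:
Level 0: 2176782336
Level 1: 362797056
Level 2: 60466176
Level 3: 10077696
Level 4: 1679616
Level 5: 279936
Level 6: 46656
Level 7: 7776
Level 8: 1296
Level 9: 216
Level 10: 36
Level 11: 6
Level 12: 1

The root is level 0 and the size-1 base case is level 12 (the tree spans levels 0 through 12, i.e. 13 levels counting the root), so the depth is the number of divisions: log_6(2176782336) = 12

The recursion tree depth is log_6(2176782336) = 12. At each level, the problem size is divided by 6, so it takes 12 divisions to reduce to a base case of size 1. The algorithm makes 2 recursive calls at each level.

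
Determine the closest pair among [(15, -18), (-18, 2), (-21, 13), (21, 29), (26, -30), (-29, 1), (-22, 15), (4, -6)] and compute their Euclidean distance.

Computing all pairwise distances among 8 points:

d((15, -18), (-18, 2)) = 38.5876
d((15, -18), (-21, 13)) = 47.5079
d((15, -18), (21, 29)) = 47.3814
d((15, -18), (26, -30)) = 16.2788
d((15, -18), (-29, 1)) = 47.927
d((15, -18), (-22, 15)) = 49.5782
d((15, -18), (4, -6)) = 16.2788
d((-18, 2), (-21, 13)) = 11.4018
d((-18, 2), (21, 29)) = 47.4342
d((-18, 2), (26, -30)) = 54.4059
d((-18, 2), (-29, 1)) = 11.0454
d((-18, 2), (-22, 15)) = 13.6015
d((-18, 2), (4, -6)) = 23.4094
d((-21, 13), (21, 29)) = 44.9444
d((-21, 13), (26, -30)) = 63.7024
d((-21, 13), (-29, 1)) = 14.4222
d((-21, 13), (-22, 15)) = 2.2361 <-- minimum
d((-21, 13), (4, -6)) = 31.4006
d((21, 29), (26, -30)) = 59.2115
d((21, 29), (-29, 1)) = 57.3062
d((21, 29), (-22, 15)) = 45.2217
d((21, 29), (4, -6)) = 38.9102
d((26, -30), (-29, 1)) = 63.1348
d((26, -30), (-22, 15)) = 65.7951
d((26, -30), (4, -6)) = 32.5576
d((-29, 1), (-22, 15)) = 15.6525
d((-29, 1), (4, -6)) = 33.7343
d((-22, 15), (4, -6)) = 33.4215

Closest pair: (-21, 13) and (-22, 15) with distance 2.2361

The closest pair is (-21, 13) and (-22, 15) with Euclidean distance 2.2361. For 8 points, brute-force pairwise comparison is shown above. For large n, the divide-and-conquer algorithm (sort by x, recurse on halves, check the dividing strip) achieves O(n log n).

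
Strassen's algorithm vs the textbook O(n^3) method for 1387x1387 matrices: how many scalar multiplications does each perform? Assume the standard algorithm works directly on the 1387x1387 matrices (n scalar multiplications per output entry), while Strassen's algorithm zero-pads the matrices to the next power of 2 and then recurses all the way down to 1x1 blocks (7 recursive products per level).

Matrix multiplication for 1387x1387 matrices:

Strassen's algorithm requires power-of-2 dimensions. Pad 1387x1387 to 2048x2048 (next power of 2).

Standard algorithm: 1387^3 = 2668267603 multiplications
Strassen's algorithm: 7^(log2(2048)) = 7^11 = 1977326743 multiplications
Savings: 2668267603 - 1977326743 = 690940860 multiplications

Standard: 2668267603 multiplications (1387^3). Strassen: 1977326743 multiplications (7^11, after padding to 2048x2048). Strassen reduces 8 recursive multiplications to 7 at each level.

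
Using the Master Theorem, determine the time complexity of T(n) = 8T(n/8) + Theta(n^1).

Master Theorem for T(n) = 8T(n/8) + O(n^1):

a = 8, b = 8, c = 1
log_b(a) = log_8(8) = 1.0000

Case 2: c = 1 = log_8(8) = 1.0000
T(n) = O(n^1 log n) = O(n log n)

For T(n) = 8T(n/8) + O(n^1): log_8(8) = 1.0000. This is Case 2 of the Master Theorem (c = log_b(a), equal work at all levels), giving O(n log n).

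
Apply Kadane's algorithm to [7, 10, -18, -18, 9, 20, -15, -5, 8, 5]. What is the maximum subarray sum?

Using Kadane's algorithm on [7, 10, -18, -18, 9, 20, -15, -5, 8, 5]:

Scanning through the array:
Position 1 (value 10): max_ending_here = 17, max_so_far = 17
Position 2 (value -18): max_ending_here = -1, max_so_far = 17
Position 3 (value -18): max_ending_here = -18, max_so_far = 17
Position 4 (value 9): max_ending_here = 9, max_so_far = 17
Position 5 (value 20): max_ending_here = 29, max_so_far = 29
Position 6 (value -15): max_ending_here = 14, max_so_far = 29
Position 7 (value -5): max_ending_here = 9, max_so_far = 29
Position 8 (value 8): max_ending_here = 17, max_so_far = 29
Position 9 (value 5): max_ending_here = 22, max_so_far = 29

Maximum subarray: [9, 20]
Maximum sum: 29

The maximum subarray is [9, 20] with sum 29. This subarray runs from index 4 to index 5.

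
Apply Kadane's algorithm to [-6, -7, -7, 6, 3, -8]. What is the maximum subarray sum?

Using Kadane's algorithm on [-6, -7, -7, 6, 3, -8]:

Scanning through the array:
Position 1 (value -7): max_ending_here = -7, max_so_far = -6
Position 2 (value -7): max_ending_here = -7, max_so_far = -6
Position 3 (value 6): max_ending_here = 6, max_so_far = 6
Position 4 (value 3): max_ending_here = 9, max_so_far = 9
Position 5 (value -8): max_ending_here = 1, max_so_far = 9

Maximum subarray: [6, 3]
Maximum sum: 9

The maximum subarray is [6, 3] with sum 9. This subarray runs from index 3 to index 4.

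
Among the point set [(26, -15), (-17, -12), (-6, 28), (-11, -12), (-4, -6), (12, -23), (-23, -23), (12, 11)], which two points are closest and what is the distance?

Computing all pairwise distances among 8 points:

d((26, -15), (-17, -12)) = 43.1045
d((26, -15), (-6, 28)) = 53.6004
d((26, -15), (-11, -12)) = 37.1214
d((26, -15), (-4, -6)) = 31.3209
d((26, -15), (12, -23)) = 16.1245
d((26, -15), (-23, -23)) = 49.6488
d((26, -15), (12, 11)) = 29.5296
d((-17, -12), (-6, 28)) = 41.4849
d((-17, -12), (-11, -12)) = 6.0 <-- minimum
d((-17, -12), (-4, -6)) = 14.3178
d((-17, -12), (12, -23)) = 31.0161
d((-17, -12), (-23, -23)) = 12.53
d((-17, -12), (12, 11)) = 37.0135
d((-6, 28), (-11, -12)) = 40.3113
d((-6, 28), (-4, -6)) = 34.0588
d((-6, 28), (12, -23)) = 54.0833
d((-6, 28), (-23, -23)) = 53.7587
d((-6, 28), (12, 11)) = 24.7588
d((-11, -12), (-4, -6)) = 9.2195
d((-11, -12), (12, -23)) = 25.4951
d((-11, -12), (-23, -23)) = 16.2788
d((-11, -12), (12, 11)) = 32.5269
d((-4, -6), (12, -23)) = 23.3452
d((-4, -6), (-23, -23)) = 25.4951
d((-4, -6), (12, 11)) = 23.3452
d((12, -23), (-23, -23)) = 35.0
d((12, -23), (12, 11)) = 34.0
d((-23, -23), (12, 11)) = 48.7955

Closest pair: (-17, -12) and (-11, -12) with distance 6.0

The closest pair is (-17, -12) and (-11, -12) with Euclidean distance 6.0. For 8 points, brute-force pairwise comparison is shown above. For large n, the divide-and-conquer algorithm (sort by x, recurse on halves, check the dividing strip) achieves O(n log n).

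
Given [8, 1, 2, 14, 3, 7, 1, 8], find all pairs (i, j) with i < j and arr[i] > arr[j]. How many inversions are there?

Finding inversions in [8, 1, 2, 14, 3, 7, 1, 8]:

(0, 1): arr[0]=8 > arr[1]=1
(0, 2): arr[0]=8 > arr[2]=2
(0, 4): arr[0]=8 > arr[4]=3
(0, 5): arr[0]=8 > arr[5]=7
(0, 6): arr[0]=8 > arr[6]=1
(2, 6): arr[2]=2 > arr[6]=1
(3, 4): arr[3]=14 > arr[4]=3
(3, 5): arr[3]=14 > arr[5]=7
(3, 6): arr[3]=14 > arr[6]=1
(3, 7): arr[3]=14 > arr[7]=8
(4, 6): arr[4]=3 > arr[6]=1
(5, 6): arr[5]=7 > arr[6]=1

Total inversions: 12

The array has 12 inversion(s): (0,1), (0,2), (0,4), (0,5), (0,6), (2,6), (3,4), (3,5), (3,6), (3,7), (4,6), (5,6). Each pair (i,j) satisfies i < j and arr[i] > arr[j].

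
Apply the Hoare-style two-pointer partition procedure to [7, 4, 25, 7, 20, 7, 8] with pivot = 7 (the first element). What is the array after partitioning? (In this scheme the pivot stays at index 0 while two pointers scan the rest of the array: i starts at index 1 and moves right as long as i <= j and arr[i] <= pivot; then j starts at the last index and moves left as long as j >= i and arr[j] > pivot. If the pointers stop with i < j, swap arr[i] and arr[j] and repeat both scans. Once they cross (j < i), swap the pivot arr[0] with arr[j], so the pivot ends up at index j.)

Hoare-style two-pointer partition with pivot = 7:

Initial array: [7, 4, 25, 7, 20, 7, 8]

Pointers start at i = 1, j = 6.
i stops at index 2 (arr[2]=25 > 7), j stops at index 5 (arr[5]=7 <= 7): swap arr[2] and arr[5], array becomes [7, 4, 7, 7, 20, 25, 8]
i ends at 4, j ends at 3: the pointers have crossed (j < i), so scanning stops.

Swap pivot arr[0] with arr[3] to place pivot at position 3: [7, 4, 7, 7, 20, 25, 8]
Pivot position: 3

After partitioning with pivot 7, the array becomes [7, 4, 7, 7, 20, 25, 8]. The pivot is placed at index 3. All elements to the left of the pivot are <= 7, and all elements to the right are > 7.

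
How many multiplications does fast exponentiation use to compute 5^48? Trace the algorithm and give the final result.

Computing 5^48 by squaring (build up from 5^1; each line after the first costs one multiplication):

5^1 = 5
5^2 = (5^1)^2 = 5^2 = 25
5^3 = 5 * 5^2 = 5 * 25 = 125
5^6 = (5^3)^2 = 125^2 = 15625
5^12 = (5^6)^2 = 15625^2 = 244140625
5^24 = (5^12)^2 = 244140625^2 = 59604644775390625
5^48 = (5^24)^2 = 59604644775390625^2 = 3552713678800500929355621337890625

Result: 3552713678800500929355621337890625
Multiplications needed: 6 (6 lines after 5^1)

5^48 = 3552713678800500929355621337890625. Using exponentiation by squaring, this requires 6 multiplications. The key idea: if the exponent is even, square the half-power; if odd, multiply by the base once.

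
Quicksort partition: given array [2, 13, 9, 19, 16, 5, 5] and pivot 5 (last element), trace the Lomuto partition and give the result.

Lomuto partition with pivot = 5:

Initial array: [2, 13, 9, 19, 16, 5, 5]

arr[0]=2 <= 5: swap with position 0, array becomes [2, 13, 9, 19, 16, 5, 5]
arr[1]=13 > 5: no swap
arr[2]=9 > 5: no swap
arr[3]=19 > 5: no swap
arr[4]=16 > 5: no swap
arr[5]=5 <= 5: swap with position 1, array becomes [2, 5, 9, 19, 16, 13, 5]

Place pivot at position 2: [2, 5, 5, 19, 16, 13, 9]
Pivot position: 2

After partitioning with pivot 5, the array becomes [2, 5, 5, 19, 16, 13, 9]. The pivot is placed at index 2. All elements to the left of the pivot are <= 5, and all elements to the right are > 5.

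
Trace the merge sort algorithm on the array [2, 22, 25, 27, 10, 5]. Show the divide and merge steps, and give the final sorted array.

Merge sort trace:

Split: [2, 22, 25, 27, 10, 5] -> [2, 22, 25] and [27, 10, 5]
  Split: [2, 22, 25] -> [2] and [22, 25]
    Split: [22, 25] -> [22] and [25]
    Merge: [22] + [25] -> [22, 25]
  Merge: [2] + [22, 25] -> [2, 22, 25]
  Split: [27, 10, 5] -> [27] and [10, 5]
    Split: [10, 5] -> [10] and [5]
    Merge: [10] + [5] -> [5, 10]
  Merge: [27] + [5, 10] -> [5, 10, 27]
Merge: [2, 22, 25] + [5, 10, 27] -> [2, 5, 10, 22, 25, 27]

Final sorted array: [2, 5, 10, 22, 25, 27]

The merge sort proceeds by recursively splitting the array and merging sorted halves.
After all merges, the sorted array is [2, 5, 10, 22, 25, 27].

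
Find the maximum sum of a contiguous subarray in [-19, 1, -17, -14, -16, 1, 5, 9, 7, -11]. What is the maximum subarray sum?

Using Kadane's algorithm on [-19, 1, -17, -14, -16, 1, 5, 9, 7, -11]:

Scanning through the array:
Position 1 (value 1): max_ending_here = 1, max_so_far = 1
Position 2 (value -17): max_ending_here = -16, max_so_far = 1
Position 3 (value -14): max_ending_here = -14, max_so_far = 1
Position 4 (value -16): max_ending_here = -16, max_so_far = 1
Position 5 (value 1): max_ending_here = 1, max_so_far = 1
Position 6 (value 5): max_ending_here = 6, max_so_far = 6
Position 7 (value 9): max_ending_here = 15, max_so_far = 15
Position 8 (value 7): max_ending_here = 22, max_so_far = 22
Position 9 (value -11): max_ending_here = 11, max_so_far = 22

Maximum subarray: [1, 5, 9, 7]
Maximum sum: 22

The maximum subarray is [1, 5, 9, 7] with sum 22. This subarray runs from index 5 to index 8.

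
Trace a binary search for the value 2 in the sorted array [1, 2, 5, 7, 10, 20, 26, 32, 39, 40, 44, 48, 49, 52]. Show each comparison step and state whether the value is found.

Binary search for 2 in [1, 2, 5, 7, 10, 20, 26, 32, 39, 40, 44, 48, 49, 52]:

lo=0, hi=13, mid=6, arr[mid]=26 -> 26 > 2, search left half
lo=0, hi=5, mid=2, arr[mid]=5 -> 5 > 2, search left half
lo=0, hi=1, mid=0, arr[mid]=1 -> 1 < 2, search right half
lo=1, hi=1, mid=1, arr[mid]=2 -> Found target at index 1!

Binary search finds 2 at index 1 after 4 comparisons. The search repeatedly halves the search space by comparing with the middle element.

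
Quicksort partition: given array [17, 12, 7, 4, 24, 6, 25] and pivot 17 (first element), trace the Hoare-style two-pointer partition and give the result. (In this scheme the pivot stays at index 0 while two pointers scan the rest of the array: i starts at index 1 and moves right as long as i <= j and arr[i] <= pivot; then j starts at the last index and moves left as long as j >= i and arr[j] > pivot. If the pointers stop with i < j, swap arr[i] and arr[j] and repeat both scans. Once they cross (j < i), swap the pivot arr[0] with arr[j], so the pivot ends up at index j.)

Hoare-style two-pointer partition with pivot = 17:

Initial array: [17, 12, 7, 4, 24, 6, 25]

Pointers start at i = 1, j = 6.
i stops at index 4 (arr[4]=24 > 17), j stops at index 5 (arr[5]=6 <= 17): swap arr[4] and arr[5], array becomes [17, 12, 7, 4, 6, 24, 25]
i ends at 5, j ends at 4: the pointers have crossed (j < i), so scanning stops.

Swap pivot arr[0] with arr[4] to place pivot at position 4: [6, 12, 7, 4, 17, 24, 25]
Pivot position: 4

After partitioning with pivot 17, the array becomes [6, 12, 7, 4, 17, 24, 25]. The pivot is placed at index 4. All elements to the left of the pivot are <= 17, and all elements to the right are > 17.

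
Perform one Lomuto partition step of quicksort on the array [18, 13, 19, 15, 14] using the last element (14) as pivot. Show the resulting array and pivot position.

Lomuto partition with pivot = 14:

Initial array: [18, 13, 19, 15, 14]

arr[0]=18 > 14: no swap
arr[1]=13 <= 14: swap with position 0, array becomes [13, 18, 19, 15, 14]
arr[2]=19 > 14: no swap
arr[3]=15 > 14: no swap

Place pivot at position 1: [13, 14, 19, 15, 18]
Pivot position: 1

After partitioning with pivot 14, the array becomes [13, 14, 19, 15, 18]. The pivot is placed at index 1. All elements to the left of the pivot are <= 14, and all elements to the right are > 14.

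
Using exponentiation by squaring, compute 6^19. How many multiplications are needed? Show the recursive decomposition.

Computing 6^19 by squaring (build up from 6^1; each line after the first costs one multiplication):

6^1 = 6
6^2 = (6^1)^2 = 6^2 = 36
6^4 = (6^2)^2 = 36^2 = 1296
6^8 = (6^4)^2 = 1296^2 = 1679616
6^9 = 6 * 6^8 = 6 * 1679616 = 10077696
6^18 = (6^9)^2 = 10077696^2 = 101559956668416
6^19 = 6 * 6^18 = 6 * 101559956668416 = 609359740010496

Result: 609359740010496
Multiplications needed: 6 (6 lines after 6^1)

6^19 = 609359740010496. Using exponentiation by squaring, this requires 6 multiplications. The key idea: if the exponent is even, square the half-power; if odd, multiply by the base once.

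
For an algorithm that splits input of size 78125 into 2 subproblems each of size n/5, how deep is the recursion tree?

For divide and conquer with division factor 5:

Problem sizes at each level:
Level 0: 78125
Level 1: 15625
Level 2: 3125
Level 3: 625
Level 4: 125
Level 5: 25
Level 6: 5
Level 7: 1

The root is level 0 and the size-1 base case is level 7 (the tree spans levels 0 through 7, i.e. 8 levels counting the root), so the depth is the number of divisions: log_5(78125) = 7

The recursion tree depth is log_5(78125) = 7. At each level, the problem size is divided by 5, so it takes 7 divisions to reduce to a base case of size 1. The algorithm makes 2 recursive calls at each level.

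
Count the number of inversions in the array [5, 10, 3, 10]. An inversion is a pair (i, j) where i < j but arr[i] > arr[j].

Finding inversions in [5, 10, 3, 10]:

(0, 2): arr[0]=5 > arr[2]=3
(1, 2): arr[1]=10 > arr[2]=3

Total inversions: 2

The array has 2 inversion(s): (0,2), (1,2). Each pair (i,j) satisfies i < j and arr[i] > arr[j].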